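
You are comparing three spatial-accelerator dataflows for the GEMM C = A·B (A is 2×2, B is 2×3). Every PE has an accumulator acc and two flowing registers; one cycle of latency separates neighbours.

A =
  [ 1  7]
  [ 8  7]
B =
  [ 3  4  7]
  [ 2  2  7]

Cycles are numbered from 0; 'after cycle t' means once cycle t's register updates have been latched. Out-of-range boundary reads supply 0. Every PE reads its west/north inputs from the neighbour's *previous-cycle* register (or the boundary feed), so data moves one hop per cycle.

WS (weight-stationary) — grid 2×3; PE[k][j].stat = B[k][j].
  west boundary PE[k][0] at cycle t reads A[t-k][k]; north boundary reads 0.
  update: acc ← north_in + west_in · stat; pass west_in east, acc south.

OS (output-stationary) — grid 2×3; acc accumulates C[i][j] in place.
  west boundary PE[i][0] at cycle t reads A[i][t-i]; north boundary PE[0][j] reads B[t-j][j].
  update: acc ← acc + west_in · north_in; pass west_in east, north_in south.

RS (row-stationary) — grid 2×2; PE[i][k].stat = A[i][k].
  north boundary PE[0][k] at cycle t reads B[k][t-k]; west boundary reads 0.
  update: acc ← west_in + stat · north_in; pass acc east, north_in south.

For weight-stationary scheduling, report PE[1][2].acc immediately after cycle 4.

PE[1][2].acc = 105

WS (2×3). Following PE[1][2] plus its west/north inputs:
  0: (0,2).acc=0  regs=<0,0>
  0: (1,1).acc=0  regs=<0,0>
  0: (1,2).acc=0  regs=<0,0>
  1: (0,2).acc=0  regs=<0,0>
  1: (1,1).acc=0  regs=<0,0>
  1: (1,2).acc=0  regs=<0,0>
  2: (0,2).acc=7  regs=<1,7>
  2: (1,1).acc=18  regs=<7,18>
  2: (1,2).acc=0  regs=<0,0>
  3: (0,2).acc=56  regs=<8,56>
  3: (1,1).acc=46  regs=<7,46>
  3: (1,2).acc=56  regs=<7,56>
  4: (0,2).acc=0  regs=<0,0>
  4: (1,1).acc=0  regs=<0,0>
  4: (1,2).acc=105  regs=<7,105>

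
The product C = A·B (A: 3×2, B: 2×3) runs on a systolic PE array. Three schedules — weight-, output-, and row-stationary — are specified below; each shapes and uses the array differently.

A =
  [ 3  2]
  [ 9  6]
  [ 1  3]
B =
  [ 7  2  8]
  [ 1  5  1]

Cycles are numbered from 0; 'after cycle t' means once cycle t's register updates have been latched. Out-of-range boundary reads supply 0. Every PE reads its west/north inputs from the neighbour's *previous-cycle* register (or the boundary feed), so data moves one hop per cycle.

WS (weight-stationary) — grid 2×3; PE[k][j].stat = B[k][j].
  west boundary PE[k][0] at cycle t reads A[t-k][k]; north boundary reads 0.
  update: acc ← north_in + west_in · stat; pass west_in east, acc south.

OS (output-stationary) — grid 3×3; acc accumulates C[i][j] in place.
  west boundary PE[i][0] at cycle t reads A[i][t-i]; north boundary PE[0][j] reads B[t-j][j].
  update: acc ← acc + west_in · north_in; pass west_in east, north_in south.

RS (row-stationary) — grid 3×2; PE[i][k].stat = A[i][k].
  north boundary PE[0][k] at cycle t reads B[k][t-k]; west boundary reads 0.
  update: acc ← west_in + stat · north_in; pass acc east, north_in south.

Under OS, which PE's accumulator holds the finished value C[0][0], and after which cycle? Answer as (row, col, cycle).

(row, col, cycle) = (0, 0, 1)

OS: C[0][0] accumulates in PE[0][0]:
  after 0 — PE[0][0] acc=21, pass-E 3, pass-S 7
  after 1 — PE[0][0] acc=23, pass-E 2, pass-S 1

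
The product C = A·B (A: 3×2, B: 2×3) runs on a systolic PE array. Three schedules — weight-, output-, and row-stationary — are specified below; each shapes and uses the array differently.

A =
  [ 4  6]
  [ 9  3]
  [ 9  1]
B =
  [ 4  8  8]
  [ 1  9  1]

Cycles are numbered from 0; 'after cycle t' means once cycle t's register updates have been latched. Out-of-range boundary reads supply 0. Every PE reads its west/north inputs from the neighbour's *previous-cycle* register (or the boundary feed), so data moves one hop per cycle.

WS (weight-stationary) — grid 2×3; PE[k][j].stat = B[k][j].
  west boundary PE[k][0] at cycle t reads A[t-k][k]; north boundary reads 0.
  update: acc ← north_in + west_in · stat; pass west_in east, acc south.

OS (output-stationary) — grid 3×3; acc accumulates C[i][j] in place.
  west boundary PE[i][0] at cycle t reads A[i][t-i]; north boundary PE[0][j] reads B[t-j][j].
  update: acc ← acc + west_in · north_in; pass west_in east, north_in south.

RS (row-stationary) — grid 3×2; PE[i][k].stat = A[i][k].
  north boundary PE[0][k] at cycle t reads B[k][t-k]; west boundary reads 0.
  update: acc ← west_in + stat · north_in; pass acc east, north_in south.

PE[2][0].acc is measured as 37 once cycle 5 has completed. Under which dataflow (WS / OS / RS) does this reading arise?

dataflow = OS

WS (2×3): PE[2][0] does not exist.
OS (3×3 grid), PE[2][0]:
  @0  [2,0]  acc 0  |  →0  ↓0
  @1  [2,0]  acc 0  |  →0  ↓0
  @2  [2,0]  acc 36  |  →9  ↓4
  @3  [2,0]  acc 37  |  →1  ↓1
  @4  [2,0]  acc 37  |  →0  ↓0
  @5  [2,0]  acc 37  |  →0  ↓0
RS (3×2 grid), PE[2][0]:
  @0  [2,0]  acc 0  |  →0  ↓0
  @1  [2,0]  acc 0  |  →0  ↓0
  @2  [2,0]  acc 36  |  →36  ↓4
  @3  [2,0]  acc 72  |  →72  ↓8
  @4  [2,0]  acc 72  |  →72  ↓8
  @5  [2,0]  acc 0  |  →0  ↓0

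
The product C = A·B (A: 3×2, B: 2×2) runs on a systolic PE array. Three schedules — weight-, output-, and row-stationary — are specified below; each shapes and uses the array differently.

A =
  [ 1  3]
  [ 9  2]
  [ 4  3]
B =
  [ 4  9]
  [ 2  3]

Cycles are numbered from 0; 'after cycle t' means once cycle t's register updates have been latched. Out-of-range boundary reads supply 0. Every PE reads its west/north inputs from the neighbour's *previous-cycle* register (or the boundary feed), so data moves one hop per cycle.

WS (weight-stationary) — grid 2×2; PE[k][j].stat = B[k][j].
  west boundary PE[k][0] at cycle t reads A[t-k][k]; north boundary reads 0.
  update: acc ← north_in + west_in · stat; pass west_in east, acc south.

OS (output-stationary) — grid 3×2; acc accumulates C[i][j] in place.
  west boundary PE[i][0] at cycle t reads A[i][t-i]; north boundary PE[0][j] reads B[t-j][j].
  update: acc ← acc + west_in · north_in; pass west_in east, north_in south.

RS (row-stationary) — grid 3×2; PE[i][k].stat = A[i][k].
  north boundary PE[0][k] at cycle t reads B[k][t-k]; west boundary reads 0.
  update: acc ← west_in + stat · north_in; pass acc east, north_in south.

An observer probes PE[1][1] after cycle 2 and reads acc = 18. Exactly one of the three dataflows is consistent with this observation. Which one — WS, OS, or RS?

Under WS (2×2), PE[1][1]:
  c0 r1c1: 0 / 0 / 0
  c1 r1c1: 0 / 0 / 0
  c2 r1c1: 18 / 3 / 18
Under OS (3×2), PE[1][1]:
  c0 r1c1: 0 / 0 / 0
  c1 r1c1: 0 / 0 / 0
  c2 r1c1: 81 / 9 / 9
Under RS (3×2), PE[1][1]:
  c0 r1c1: 0 / 0 / 0
  c1 r1c1: 0 / 0 / 0
  c2 r1c1: 40 / 40 / 2

dataflow = WS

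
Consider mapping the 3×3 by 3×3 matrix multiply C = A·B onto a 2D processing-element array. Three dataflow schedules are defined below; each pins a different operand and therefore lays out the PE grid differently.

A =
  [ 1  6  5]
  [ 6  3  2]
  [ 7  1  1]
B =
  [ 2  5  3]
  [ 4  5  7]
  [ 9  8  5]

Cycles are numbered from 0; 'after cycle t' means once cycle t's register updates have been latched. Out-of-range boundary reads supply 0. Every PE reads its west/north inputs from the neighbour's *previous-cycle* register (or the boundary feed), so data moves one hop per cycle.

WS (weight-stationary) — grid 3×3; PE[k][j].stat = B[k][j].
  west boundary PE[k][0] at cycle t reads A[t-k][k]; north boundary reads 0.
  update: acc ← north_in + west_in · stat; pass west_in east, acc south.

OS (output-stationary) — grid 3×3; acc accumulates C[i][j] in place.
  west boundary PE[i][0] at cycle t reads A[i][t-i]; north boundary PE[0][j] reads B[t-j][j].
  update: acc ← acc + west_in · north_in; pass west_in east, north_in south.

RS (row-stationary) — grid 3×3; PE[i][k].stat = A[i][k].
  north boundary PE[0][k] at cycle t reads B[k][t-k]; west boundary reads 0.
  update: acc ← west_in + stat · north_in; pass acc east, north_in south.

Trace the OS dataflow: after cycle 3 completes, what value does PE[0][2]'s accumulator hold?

PE[0][2].acc = 45

OS 3×3: PE[0][2] cycle-by-cycle (with neighbour feeds):
  step 0 · PE0,1: acc=0; fwd→0 fwd↓0
  step 0 · PE0,2: acc=0; fwd→0 fwd↓0
  step 1 · PE0,1: acc=5; fwd→1 fwd↓5
  step 1 · PE0,2: acc=0; fwd→0 fwd↓0
  step 2 · PE0,1: acc=35; fwd→6 fwd↓5
  step 2 · PE0,2: acc=3; fwd→1 fwd↓3
  step 3 · PE0,1: acc=75; fwd→5 fwd↓8
  step 3 · PE0,2: acc=45; fwd→6 fwd↓7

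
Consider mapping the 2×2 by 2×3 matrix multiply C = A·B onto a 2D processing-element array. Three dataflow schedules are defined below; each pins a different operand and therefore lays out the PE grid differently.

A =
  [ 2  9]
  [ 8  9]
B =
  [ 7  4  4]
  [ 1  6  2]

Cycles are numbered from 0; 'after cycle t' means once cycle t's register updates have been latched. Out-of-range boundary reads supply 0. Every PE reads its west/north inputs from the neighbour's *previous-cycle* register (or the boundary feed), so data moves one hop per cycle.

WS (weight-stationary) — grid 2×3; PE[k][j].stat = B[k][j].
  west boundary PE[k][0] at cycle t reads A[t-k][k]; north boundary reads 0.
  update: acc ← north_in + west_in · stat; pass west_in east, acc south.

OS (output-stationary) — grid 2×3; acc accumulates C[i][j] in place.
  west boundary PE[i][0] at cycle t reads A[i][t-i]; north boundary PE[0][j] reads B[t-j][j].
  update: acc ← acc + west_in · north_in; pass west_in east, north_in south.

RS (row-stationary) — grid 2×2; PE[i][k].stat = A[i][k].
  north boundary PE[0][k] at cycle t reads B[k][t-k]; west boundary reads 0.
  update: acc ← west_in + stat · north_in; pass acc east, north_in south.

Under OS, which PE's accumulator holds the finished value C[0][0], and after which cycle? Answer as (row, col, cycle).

(row, col, cycle) = (0, 0, 1)

OS — PE[0][0] is where C[0][0] collects:
  t=0 PE[0][0]: acc=14 h=2 v=7
  t=1 PE[0][0]: acc=23 h=9 v=1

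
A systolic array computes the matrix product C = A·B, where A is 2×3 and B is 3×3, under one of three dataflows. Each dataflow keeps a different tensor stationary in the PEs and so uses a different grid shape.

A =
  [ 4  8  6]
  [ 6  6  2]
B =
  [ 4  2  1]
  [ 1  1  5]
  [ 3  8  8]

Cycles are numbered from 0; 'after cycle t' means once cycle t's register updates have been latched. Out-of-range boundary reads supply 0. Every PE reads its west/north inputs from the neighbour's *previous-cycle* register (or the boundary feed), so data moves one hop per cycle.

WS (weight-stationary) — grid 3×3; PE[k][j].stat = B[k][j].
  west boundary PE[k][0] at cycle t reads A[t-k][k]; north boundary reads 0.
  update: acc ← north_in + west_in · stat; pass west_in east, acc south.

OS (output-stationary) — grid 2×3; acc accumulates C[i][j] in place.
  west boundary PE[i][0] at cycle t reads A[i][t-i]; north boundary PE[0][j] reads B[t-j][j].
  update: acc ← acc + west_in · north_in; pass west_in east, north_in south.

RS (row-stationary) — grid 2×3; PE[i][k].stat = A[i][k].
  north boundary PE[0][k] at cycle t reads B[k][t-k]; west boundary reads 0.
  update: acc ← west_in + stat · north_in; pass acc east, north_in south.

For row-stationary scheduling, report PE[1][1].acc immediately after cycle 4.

Tracing RS — 2×3 array, target PE[1][1]:
  @0  [0,1]  acc 0  |  →0  ↓0
  @0  [1,0]  acc 0  |  →0  ↓0
  @0  [1,1]  acc 0  |  →0  ↓0
  @1  [0,1]  acc 24  |  →24  ↓1
  @1  [1,0]  acc 24  |  →24  ↓4
  @1  [1,1]  acc 0  |  →0  ↓0
  @2  [0,1]  acc 16  |  →16  ↓1
  @2  [1,0]  acc 12  |  →12  ↓2
  @2  [1,1]  acc 30  |  →30  ↓1
  @3  [0,1]  acc 44  |  →44  ↓5
  @3  [1,0]  acc 6  |  →6  ↓1
  @3  [1,1]  acc 18  |  →18  ↓1
  @4  [0,1]  acc 0  |  →0  ↓0
  @4  [1,0]  acc 0  |  →0  ↓0
  @4  [1,1]  acc 36  |  →36  ↓5

PE[1][1].acc = 36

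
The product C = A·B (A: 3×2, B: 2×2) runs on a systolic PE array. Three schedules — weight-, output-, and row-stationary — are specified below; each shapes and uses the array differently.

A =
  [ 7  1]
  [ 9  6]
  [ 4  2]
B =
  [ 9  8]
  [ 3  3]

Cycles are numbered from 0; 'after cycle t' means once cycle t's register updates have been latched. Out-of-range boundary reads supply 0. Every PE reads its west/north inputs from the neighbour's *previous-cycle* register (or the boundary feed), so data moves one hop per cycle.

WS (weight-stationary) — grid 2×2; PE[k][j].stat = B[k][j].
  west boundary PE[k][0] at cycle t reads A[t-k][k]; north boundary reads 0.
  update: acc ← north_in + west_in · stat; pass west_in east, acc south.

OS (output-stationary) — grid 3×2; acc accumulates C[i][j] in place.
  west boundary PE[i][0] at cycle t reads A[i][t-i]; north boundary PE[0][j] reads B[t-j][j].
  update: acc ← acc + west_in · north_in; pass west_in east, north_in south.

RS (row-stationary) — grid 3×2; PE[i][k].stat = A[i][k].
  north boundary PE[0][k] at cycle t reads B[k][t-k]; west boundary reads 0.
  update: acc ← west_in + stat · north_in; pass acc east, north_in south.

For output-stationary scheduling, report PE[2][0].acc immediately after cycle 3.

Tracing OS — 3×2 array, target PE[2][0]:
  after 0 — PE[1][0] acc=0, pass-E 0, pass-S 0
  after 0 — PE[2][0] acc=0, pass-E 0, pass-S 0
  after 1 — PE[1][0] acc=81, pass-E 9, pass-S 9
  after 1 — PE[2][0] acc=0, pass-E 0, pass-S 0
  after 2 — PE[1][0] acc=99, pass-E 6, pass-S 3
  after 2 — PE[2][0] acc=36, pass-E 4, pass-S 9
  after 3 — PE[1][0] acc=99, pass-E 0, pass-S 0
  after 3 — PE[2][0] acc=42, pass-E 2, pass-S 3

PE[2][0].acc = 42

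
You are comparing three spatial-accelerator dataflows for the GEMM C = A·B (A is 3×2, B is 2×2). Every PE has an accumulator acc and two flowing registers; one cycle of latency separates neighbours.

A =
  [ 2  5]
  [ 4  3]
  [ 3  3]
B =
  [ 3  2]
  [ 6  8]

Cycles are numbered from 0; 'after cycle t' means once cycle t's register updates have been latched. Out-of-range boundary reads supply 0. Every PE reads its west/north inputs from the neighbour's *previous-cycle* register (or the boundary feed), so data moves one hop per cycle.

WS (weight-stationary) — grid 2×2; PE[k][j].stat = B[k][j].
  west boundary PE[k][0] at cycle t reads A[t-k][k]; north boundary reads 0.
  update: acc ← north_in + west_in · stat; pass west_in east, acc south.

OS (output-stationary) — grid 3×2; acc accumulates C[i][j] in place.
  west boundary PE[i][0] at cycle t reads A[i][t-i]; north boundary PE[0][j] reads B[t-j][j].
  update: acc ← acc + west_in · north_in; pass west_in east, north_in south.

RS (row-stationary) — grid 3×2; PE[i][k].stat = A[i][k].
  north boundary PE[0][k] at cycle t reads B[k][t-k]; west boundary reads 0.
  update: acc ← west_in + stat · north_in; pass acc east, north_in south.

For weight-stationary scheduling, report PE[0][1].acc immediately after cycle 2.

PE[0][1].acc = 8

WS (2×2). Following PE[0][1] plus its west/north inputs:
  t=0 PE[0][0]: acc=6 h=2 v=6
  t=0 PE[0][1]: acc=0 h=0 v=0
  t=1 PE[0][0]: acc=12 h=4 v=12
  t=1 PE[0][1]: acc=4 h=2 v=4
  t=2 PE[0][0]: acc=9 h=3 v=9
  t=2 PE[0][1]: acc=8 h=4 v=8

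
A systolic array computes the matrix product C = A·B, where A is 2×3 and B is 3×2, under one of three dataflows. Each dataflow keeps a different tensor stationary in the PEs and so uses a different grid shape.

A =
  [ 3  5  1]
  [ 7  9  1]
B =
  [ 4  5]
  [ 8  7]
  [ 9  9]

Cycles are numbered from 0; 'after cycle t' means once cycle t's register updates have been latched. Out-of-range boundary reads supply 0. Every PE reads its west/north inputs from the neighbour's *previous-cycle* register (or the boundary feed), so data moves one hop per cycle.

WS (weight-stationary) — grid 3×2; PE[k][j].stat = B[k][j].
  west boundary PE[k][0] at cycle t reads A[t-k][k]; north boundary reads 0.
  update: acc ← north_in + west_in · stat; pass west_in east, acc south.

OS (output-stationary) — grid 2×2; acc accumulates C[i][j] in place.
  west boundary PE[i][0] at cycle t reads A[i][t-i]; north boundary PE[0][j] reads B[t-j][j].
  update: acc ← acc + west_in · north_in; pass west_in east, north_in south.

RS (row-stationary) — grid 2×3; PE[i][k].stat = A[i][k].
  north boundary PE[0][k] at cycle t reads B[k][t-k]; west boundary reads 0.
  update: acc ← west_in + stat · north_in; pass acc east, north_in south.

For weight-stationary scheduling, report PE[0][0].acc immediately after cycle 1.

PE[0][0].acc = 28

WS on a 3×2 grid — tracing PE[0][0] and its feeders:
  step 0 · PE0,0: acc=12; fwd→3 fwd↓12
  step 1 · PE0,0: acc=28; fwd→7 fwd↓28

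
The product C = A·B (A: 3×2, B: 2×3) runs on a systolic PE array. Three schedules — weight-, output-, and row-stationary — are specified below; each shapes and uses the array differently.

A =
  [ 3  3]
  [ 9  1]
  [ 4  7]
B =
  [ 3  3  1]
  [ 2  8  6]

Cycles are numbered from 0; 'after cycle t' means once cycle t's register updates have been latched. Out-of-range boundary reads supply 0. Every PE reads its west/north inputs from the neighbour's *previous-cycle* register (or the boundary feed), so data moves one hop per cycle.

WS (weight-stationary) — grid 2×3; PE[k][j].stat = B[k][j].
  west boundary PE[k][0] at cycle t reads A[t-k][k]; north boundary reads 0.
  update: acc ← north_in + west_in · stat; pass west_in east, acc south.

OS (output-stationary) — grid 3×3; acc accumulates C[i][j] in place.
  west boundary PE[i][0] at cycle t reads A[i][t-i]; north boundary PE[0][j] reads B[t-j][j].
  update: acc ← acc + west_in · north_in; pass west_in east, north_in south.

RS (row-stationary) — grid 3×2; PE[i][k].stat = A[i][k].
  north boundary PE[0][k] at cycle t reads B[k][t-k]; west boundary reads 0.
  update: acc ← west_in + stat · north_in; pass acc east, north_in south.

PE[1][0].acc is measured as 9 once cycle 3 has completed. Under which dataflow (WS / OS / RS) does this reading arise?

WS [2×3] PE[1][0] across cycles:
  [0] (1,0) acc=0 (h:0 v:0)
  [1] (1,0) acc=15 (h:3 v:15)
  [2] (1,0) acc=29 (h:1 v:29)
  [3] (1,0) acc=26 (h:7 v:26)
OS [3×3] PE[1][0] across cycles:
  [0] (1,0) acc=0 (h:0 v:0)
  [1] (1,0) acc=27 (h:9 v:3)
  [2] (1,0) acc=29 (h:1 v:2)
  [3] (1,0) acc=29 (h:0 v:0)
RS [3×2] PE[1][0] across cycles:
  [0] (1,0) acc=0 (h:0 v:0)
  [1] (1,0) acc=27 (h:27 v:3)
  [2] (1,0) acc=27 (h:27 v:3)
  [3] (1,0) acc=9 (h:9 v:1)

dataflow = RS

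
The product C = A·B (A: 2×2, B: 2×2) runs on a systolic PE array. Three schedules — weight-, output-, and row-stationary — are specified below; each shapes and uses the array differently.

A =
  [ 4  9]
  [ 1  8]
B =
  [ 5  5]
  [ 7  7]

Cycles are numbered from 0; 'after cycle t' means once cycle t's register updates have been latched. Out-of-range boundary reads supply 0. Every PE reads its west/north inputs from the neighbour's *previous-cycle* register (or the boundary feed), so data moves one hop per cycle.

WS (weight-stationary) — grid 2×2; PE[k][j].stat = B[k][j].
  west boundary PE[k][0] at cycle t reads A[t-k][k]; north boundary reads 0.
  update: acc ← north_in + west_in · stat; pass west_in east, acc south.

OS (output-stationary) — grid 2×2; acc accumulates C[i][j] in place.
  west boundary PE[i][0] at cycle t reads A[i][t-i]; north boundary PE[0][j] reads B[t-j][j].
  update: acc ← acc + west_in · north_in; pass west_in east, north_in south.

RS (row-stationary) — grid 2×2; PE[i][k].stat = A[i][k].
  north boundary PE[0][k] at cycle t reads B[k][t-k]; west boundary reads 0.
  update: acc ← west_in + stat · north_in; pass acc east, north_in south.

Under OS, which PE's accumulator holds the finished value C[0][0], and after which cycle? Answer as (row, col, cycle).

OS: C[0][0] accumulates in PE[0][0]:
  [0] (0,0) acc=20 (h:4 v:5)
  [1] (0,0) acc=83 (h:9 v:7)

(row, col, cycle) = (0, 0, 1)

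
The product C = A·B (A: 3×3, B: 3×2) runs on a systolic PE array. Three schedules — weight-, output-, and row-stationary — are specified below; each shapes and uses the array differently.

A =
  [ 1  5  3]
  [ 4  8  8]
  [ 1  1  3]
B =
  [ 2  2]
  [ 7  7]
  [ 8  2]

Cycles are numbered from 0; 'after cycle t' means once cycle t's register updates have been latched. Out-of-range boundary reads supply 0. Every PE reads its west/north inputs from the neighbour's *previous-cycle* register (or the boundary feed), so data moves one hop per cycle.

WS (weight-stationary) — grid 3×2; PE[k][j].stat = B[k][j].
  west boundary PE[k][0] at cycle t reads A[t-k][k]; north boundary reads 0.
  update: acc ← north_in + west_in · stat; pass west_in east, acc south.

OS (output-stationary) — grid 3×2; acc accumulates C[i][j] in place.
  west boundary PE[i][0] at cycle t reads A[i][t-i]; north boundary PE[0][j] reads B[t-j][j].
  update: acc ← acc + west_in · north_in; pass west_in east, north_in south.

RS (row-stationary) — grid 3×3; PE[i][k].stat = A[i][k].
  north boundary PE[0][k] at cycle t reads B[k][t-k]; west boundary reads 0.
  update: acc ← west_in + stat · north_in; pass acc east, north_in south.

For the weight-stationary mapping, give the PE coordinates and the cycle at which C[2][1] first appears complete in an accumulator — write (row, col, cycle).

(row, col, cycle) = (2, 1, 5)

WS: C[2][1] accumulates in PE[2][1]:
  cycle 0: PE[2][1] → acc 0, east 0, south 0
  cycle 1: PE[2][1] → acc 0, east 0, south 0
  cycle 2: PE[2][1] → acc 0, east 0, south 0
  cycle 3: PE[2][1] → acc 43, east 3, south 43
  cycle 4: PE[2][1] → acc 80, east 8, south 80
  cycle 5: PE[2][1] → acc 15, east 3, south 15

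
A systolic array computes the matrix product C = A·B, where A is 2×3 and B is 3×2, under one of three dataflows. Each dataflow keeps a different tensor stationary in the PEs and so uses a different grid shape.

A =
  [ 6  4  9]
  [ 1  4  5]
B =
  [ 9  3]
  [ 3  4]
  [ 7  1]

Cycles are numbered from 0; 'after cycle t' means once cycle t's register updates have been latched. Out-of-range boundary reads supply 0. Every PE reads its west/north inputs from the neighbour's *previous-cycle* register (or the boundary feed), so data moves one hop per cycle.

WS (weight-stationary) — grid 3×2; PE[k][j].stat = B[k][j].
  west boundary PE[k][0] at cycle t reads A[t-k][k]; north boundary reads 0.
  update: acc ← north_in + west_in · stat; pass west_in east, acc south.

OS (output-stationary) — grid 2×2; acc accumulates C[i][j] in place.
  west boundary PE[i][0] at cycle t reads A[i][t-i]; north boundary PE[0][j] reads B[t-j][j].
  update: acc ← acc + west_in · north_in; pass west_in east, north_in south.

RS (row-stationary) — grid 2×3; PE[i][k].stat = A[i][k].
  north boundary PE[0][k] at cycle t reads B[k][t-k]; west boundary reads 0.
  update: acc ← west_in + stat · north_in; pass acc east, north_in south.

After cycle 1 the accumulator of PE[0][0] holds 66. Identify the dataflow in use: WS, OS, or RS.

dataflow = OS

WS [3×2] PE[0][0] across cycles:
  @0  [0,0]  acc 54  |  →6  ↓54
  @1  [0,0]  acc 9  |  →1  ↓9
OS [2×2] PE[0][0] across cycles:
  @0  [0,0]  acc 54  |  →6  ↓9
  @1  [0,0]  acc 66  |  →4  ↓3
RS [2×3] PE[0][0] across cycles:
  @0  [0,0]  acc 54  |  →54  ↓9
  @1  [0,0]  acc 18  |  →18  ↓3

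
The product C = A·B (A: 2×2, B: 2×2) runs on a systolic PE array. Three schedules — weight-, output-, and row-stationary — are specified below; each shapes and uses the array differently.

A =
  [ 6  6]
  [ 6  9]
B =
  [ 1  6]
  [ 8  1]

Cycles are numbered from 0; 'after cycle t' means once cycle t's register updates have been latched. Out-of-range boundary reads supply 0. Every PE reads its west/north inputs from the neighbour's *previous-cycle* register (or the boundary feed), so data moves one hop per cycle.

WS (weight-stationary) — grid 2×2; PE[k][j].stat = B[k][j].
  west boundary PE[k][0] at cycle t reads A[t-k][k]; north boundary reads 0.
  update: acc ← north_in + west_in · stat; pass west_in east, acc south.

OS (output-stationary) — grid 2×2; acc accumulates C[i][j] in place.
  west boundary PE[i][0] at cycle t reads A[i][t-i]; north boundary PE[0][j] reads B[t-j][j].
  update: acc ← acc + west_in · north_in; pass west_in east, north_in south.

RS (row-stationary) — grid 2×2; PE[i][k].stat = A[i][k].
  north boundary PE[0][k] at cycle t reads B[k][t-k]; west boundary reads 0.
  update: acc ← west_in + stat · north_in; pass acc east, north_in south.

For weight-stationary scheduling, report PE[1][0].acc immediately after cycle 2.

WS on a 2×2 grid — tracing PE[1][0] and its feeders:
  @0  [0,0]  acc 6  |  →6  ↓6
  @0  [1,0]  acc 0  |  →0  ↓0
  @1  [0,0]  acc 6  |  →6  ↓6
  @1  [1,0]  acc 54  |  →6  ↓54
  @2  [0,0]  acc 0  |  →0  ↓0
  @2  [1,0]  acc 78  |  →9  ↓78

PE[1][0].acc = 78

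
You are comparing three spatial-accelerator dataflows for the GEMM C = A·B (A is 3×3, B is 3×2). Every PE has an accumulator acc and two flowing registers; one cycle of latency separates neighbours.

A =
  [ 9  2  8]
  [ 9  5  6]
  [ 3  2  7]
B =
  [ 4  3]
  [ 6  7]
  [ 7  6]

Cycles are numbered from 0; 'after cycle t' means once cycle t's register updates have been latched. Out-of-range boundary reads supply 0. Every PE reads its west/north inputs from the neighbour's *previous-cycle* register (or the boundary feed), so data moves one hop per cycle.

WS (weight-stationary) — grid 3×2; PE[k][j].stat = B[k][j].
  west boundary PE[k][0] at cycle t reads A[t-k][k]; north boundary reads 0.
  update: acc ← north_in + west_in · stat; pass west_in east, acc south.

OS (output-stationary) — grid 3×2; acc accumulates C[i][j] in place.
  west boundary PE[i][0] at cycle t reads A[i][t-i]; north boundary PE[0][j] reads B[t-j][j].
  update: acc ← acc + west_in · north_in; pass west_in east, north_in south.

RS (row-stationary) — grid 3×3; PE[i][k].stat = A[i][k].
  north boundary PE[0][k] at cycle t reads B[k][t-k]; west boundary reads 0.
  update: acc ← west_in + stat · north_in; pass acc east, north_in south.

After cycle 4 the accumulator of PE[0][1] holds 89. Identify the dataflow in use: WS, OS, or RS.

dataflow = OS

WS (3×2 grid), PE[0][1]:
  [0] (0,1) acc=0 (h:0 v:0)
  [1] (0,1) acc=27 (h:9 v:27)
  [2] (0,1) acc=27 (h:9 v:27)
  [3] (0,1) acc=9 (h:3 v:9)
  [4] (0,1) acc=0 (h:0 v:0)
OS (3×2 grid), PE[0][1]:
  [0] (0,1) acc=0 (h:0 v:0)
  [1] (0,1) acc=27 (h:9 v:3)
  [2] (0,1) acc=41 (h:2 v:7)
  [3] (0,1) acc=89 (h:8 v:6)
  [4] (0,1) acc=89 (h:0 v:0)
RS (3×3 grid), PE[0][1]:
  [0] (0,1) acc=0 (h:0 v:0)
  [1] (0,1) acc=48 (h:48 v:6)
  [2] (0,1) acc=41 (h:41 v:7)
  [3] (0,1) acc=0 (h:0 v:0)
  [4] (0,1) acc=0 (h:0 v:0)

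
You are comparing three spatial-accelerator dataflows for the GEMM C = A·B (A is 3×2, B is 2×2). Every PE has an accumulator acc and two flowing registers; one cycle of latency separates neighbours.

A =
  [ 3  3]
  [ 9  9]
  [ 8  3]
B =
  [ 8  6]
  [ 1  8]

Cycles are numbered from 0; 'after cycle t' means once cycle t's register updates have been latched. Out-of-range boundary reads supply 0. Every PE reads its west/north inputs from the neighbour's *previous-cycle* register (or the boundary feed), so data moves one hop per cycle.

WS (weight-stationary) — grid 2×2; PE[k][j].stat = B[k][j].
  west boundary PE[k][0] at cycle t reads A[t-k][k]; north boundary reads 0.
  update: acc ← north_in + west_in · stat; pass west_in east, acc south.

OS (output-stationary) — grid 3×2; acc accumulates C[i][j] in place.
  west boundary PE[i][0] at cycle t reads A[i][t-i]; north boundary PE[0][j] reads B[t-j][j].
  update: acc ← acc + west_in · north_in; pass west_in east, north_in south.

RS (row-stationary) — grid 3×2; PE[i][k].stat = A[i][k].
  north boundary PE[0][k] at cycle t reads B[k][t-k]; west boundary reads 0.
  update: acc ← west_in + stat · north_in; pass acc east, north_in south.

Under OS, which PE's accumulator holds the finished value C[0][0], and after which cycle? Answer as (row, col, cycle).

(row, col, cycle) = (0, 0, 1)

Under OS, C[0][0] lands at PE[0][0]:
  c0 r0c0: 24 / 3 / 8
  c1 r0c0: 27 / 3 / 1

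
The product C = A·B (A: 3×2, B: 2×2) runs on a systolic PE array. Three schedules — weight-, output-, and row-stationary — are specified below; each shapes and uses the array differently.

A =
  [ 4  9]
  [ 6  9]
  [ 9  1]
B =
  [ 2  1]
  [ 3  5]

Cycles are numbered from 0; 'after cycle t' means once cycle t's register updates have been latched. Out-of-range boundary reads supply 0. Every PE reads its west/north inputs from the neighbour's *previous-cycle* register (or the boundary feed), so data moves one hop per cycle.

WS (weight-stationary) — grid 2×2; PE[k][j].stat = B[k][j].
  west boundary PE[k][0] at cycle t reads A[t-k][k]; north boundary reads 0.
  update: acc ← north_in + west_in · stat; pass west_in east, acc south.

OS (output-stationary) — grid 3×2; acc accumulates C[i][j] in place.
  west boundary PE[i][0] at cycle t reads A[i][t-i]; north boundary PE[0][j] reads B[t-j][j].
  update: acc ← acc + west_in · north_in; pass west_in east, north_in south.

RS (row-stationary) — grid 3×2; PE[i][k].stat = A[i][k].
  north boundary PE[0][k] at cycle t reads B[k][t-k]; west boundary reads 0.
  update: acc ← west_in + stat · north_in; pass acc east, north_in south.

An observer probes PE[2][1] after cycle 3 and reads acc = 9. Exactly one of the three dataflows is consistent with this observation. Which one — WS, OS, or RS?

WS: PE[2][1] is outside its 2×2 grid.
— OS: 3×2; PE[2][1] trace:
  step 0 · PE2,1: acc=0; fwd→0 fwd↓0
  step 1 · PE2,1: acc=0; fwd→0 fwd↓0
  step 2 · PE2,1: acc=0; fwd→0 fwd↓0
  step 3 · PE2,1: acc=9; fwd→9 fwd↓1
— RS: 3×2; PE[2][1] trace:
  step 0 · PE2,1: acc=0; fwd→0 fwd↓0
  step 1 · PE2,1: acc=0; fwd→0 fwd↓0
  step 2 · PE2,1: acc=0; fwd→0 fwd↓0
  step 3 · PE2,1: acc=21; fwd→21 fwd↓3

dataflow = OS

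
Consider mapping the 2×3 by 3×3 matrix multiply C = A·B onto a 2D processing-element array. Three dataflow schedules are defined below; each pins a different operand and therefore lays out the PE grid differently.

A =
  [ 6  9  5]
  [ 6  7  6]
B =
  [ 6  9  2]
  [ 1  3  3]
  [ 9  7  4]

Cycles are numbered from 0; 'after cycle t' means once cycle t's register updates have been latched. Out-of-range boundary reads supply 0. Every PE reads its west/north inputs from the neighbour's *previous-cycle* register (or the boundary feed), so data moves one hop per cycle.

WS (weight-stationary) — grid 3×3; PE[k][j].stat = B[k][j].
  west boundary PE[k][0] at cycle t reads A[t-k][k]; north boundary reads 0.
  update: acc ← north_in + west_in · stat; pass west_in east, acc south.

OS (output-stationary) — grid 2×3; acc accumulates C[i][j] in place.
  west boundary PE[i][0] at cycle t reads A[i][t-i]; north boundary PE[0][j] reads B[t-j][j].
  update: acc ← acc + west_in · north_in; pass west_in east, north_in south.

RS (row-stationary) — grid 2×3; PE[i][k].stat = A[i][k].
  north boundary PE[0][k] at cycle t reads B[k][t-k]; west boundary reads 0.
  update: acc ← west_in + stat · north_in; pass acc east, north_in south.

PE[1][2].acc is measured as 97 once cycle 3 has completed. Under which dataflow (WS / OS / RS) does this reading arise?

WS [3×3] PE[1][2] across cycles:
  [0] (1,2) acc=0 (h:0 v:0)
  [1] (1,2) acc=0 (h:0 v:0)
  [2] (1,2) acc=0 (h:0 v:0)
  [3] (1,2) acc=39 (h:9 v:39)
OS [2×3] PE[1][2] across cycles:
  [0] (1,2) acc=0 (h:0 v:0)
  [1] (1,2) acc=0 (h:0 v:0)
  [2] (1,2) acc=0 (h:0 v:0)
  [3] (1,2) acc=12 (h:6 v:2)
RS [2×3] PE[1][2] across cycles:
  [0] (1,2) acc=0 (h:0 v:0)
  [1] (1,2) acc=0 (h:0 v:0)
  [2] (1,2) acc=0 (h:0 v:0)
  [3] (1,2) acc=97 (h:97 v:9)

dataflow = RS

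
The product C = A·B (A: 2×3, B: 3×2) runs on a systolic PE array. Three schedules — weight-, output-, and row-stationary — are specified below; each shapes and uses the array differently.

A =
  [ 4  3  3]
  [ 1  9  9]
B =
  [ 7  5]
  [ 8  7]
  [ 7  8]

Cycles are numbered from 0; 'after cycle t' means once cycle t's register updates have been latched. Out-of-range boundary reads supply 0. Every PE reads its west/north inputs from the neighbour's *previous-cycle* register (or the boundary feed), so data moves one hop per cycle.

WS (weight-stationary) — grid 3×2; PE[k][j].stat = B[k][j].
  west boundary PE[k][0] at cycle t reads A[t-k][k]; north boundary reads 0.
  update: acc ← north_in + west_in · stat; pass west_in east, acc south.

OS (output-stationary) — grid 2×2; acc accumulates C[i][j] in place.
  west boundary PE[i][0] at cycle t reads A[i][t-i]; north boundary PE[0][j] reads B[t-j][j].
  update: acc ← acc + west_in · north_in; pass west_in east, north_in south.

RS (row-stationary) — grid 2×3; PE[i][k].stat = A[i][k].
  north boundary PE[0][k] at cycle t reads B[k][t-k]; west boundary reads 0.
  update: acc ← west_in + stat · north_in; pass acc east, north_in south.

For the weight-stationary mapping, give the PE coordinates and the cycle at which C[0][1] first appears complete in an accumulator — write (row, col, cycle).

(row, col, cycle) = (2, 1, 3)

Under WS, C[0][1] lands at PE[2][1]:
  c0 r2c1: 0 / 0 / 0
  c1 r2c1: 0 / 0 / 0
  c2 r2c1: 0 / 0 / 0
  c3 r2c1: 65 / 3 / 65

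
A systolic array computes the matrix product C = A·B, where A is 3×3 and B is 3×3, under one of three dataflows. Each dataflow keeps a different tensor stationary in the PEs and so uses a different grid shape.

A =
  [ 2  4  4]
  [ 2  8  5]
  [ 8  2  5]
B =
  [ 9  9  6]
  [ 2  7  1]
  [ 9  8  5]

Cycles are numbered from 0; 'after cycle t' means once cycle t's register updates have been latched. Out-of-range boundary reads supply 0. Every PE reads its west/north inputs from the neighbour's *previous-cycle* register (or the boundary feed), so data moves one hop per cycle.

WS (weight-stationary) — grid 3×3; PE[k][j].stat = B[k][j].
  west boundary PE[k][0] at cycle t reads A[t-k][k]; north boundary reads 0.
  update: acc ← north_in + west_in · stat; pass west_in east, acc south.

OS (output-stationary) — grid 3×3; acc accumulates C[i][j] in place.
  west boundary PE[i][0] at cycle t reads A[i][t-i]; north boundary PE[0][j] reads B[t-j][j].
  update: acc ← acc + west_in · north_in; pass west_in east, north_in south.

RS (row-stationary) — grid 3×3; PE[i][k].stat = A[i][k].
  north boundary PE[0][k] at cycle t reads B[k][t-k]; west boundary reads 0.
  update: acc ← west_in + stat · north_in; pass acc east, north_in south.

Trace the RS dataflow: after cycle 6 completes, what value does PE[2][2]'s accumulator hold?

RS (3×3). Following PE[2][2] plus its west/north inputs:
  cycle 0: PE[1][2] → acc 0, east 0, south 0
  cycle 0: PE[2][1] → acc 0, east 0, south 0
  cycle 0: PE[2][2] → acc 0, east 0, south 0
  cycle 1: PE[1][2] → acc 0, east 0, south 0
  cycle 1: PE[2][1] → acc 0, east 0, south 0
  cycle 1: PE[2][2] → acc 0, east 0, south 0
  cycle 2: PE[1][2] → acc 0, east 0, south 0
  cycle 2: PE[2][1] → acc 0, east 0, south 0
  cycle 2: PE[2][2] → acc 0, east 0, south 0
  cycle 3: PE[1][2] → acc 79, east 79, south 9
  cycle 3: PE[2][1] → acc 76, east 76, south 2
  cycle 3: PE[2][2] → acc 0, east 0, south 0
  cycle 4: PE[1][2] → acc 114, east 114, south 8
  cycle 4: PE[2][1] → acc 86, east 86, south 7
  cycle 4: PE[2][2] → acc 121, east 121, south 9
  cycle 5: PE[1][2] → acc 45, east 45, south 5
  cycle 5: PE[2][1] → acc 50, east 50, south 1
  cycle 5: PE[2][2] → acc 126, east 126, south 8
  cycle 6: PE[1][2] → acc 0, east 0, south 0
  cycle 6: PE[2][1] → acc 0, east 0, south 0
  cycle 6: PE[2][2] → acc 75, east 75, south 5

PE[2][2].acc = 75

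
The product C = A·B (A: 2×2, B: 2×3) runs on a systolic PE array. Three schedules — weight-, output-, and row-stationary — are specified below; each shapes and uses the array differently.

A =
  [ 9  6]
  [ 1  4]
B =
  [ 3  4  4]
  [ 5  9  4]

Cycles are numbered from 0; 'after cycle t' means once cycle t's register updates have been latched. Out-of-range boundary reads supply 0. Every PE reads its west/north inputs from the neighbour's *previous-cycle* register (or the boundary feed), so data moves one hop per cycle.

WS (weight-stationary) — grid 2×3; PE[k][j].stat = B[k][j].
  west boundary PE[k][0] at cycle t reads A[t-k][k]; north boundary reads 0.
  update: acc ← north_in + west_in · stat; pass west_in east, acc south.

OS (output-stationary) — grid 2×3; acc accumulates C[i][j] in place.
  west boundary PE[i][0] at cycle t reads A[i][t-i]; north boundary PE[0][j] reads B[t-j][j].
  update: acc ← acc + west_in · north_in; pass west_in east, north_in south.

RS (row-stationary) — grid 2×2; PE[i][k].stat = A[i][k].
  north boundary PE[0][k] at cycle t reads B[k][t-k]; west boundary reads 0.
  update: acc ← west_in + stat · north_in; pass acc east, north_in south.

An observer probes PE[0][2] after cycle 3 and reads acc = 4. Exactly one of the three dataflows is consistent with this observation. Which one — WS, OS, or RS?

WS (2×3 grid), PE[0][2]:
  cycle 0: PE[0][2] → acc 0, east 0, south 0
  cycle 1: PE[0][2] → acc 0, east 0, south 0
  cycle 2: PE[0][2] → acc 36, east 9, south 36
  cycle 3: PE[0][2] → acc 4, east 1, south 4
OS (2×3 grid), PE[0][2]:
  cycle 0: PE[0][2] → acc 0, east 0, south 0
  cycle 1: PE[0][2] → acc 0, east 0, south 0
  cycle 2: PE[0][2] → acc 36, east 9, south 4
  cycle 3: PE[0][2] → acc 60, east 6, south 4
— RS: 2×2 array has no PE[0][2].

dataflow = WS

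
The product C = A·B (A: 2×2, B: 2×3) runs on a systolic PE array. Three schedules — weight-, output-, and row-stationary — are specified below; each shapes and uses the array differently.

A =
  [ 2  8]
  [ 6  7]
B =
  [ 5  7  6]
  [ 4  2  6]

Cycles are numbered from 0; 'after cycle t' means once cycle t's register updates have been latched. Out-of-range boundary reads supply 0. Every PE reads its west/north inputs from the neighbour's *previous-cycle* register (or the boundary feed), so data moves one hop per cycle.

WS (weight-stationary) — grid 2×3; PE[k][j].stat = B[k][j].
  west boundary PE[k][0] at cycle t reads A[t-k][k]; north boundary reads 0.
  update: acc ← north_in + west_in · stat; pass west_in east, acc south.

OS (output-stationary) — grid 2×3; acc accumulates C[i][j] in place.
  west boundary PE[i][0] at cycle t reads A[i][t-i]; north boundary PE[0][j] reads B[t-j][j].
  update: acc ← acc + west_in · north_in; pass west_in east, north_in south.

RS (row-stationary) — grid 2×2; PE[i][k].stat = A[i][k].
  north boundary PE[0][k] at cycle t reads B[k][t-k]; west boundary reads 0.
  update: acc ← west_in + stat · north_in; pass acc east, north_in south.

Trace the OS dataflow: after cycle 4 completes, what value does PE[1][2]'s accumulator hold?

PE[1][2].acc = 78

OS on a 2×3 grid — tracing PE[1][2] and its feeders:
  0: (0,2).acc=0  regs=<0,0>
  0: (1,1).acc=0  regs=<0,0>
  0: (1,2).acc=0  regs=<0,0>
  1: (0,2).acc=0  regs=<0,0>
  1: (1,1).acc=0  regs=<0,0>
  1: (1,2).acc=0  regs=<0,0>
  2: (0,2).acc=12  regs=<2,6>
  2: (1,1).acc=42  regs=<6,7>
  2: (1,2).acc=0  regs=<0,0>
  3: (0,2).acc=60  regs=<8,6>
  3: (1,1).acc=56  regs=<7,2>
  3: (1,2).acc=36  regs=<6,6>
  4: (0,2).acc=60  regs=<0,0>
  4: (1,1).acc=56  regs=<0,0>
  4: (1,2).acc=78  regs=<7,6>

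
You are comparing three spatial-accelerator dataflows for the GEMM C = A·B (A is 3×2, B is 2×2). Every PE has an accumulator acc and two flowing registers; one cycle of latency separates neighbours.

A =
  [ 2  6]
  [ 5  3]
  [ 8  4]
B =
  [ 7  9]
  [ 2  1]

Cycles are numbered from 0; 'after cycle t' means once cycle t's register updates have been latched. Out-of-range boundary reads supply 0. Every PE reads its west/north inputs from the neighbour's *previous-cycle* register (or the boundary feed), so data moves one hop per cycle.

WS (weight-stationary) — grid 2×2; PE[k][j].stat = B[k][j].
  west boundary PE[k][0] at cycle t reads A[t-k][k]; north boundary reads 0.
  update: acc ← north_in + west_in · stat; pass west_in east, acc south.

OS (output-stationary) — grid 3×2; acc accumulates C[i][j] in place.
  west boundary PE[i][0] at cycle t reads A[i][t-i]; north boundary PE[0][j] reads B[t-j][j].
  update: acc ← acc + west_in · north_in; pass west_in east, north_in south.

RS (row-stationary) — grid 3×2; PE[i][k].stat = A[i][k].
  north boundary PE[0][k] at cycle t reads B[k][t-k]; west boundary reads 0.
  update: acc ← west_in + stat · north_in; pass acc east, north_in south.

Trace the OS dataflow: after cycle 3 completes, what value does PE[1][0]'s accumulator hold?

OS (3×2). Following PE[1][0] plus its west/north inputs:
  t=0 PE[0][0]: acc=14 h=2 v=7
  t=0 PE[1][0]: acc=0 h=0 v=0
  t=1 PE[0][0]: acc=26 h=6 v=2
  t=1 PE[1][0]: acc=35 h=5 v=7
  t=2 PE[0][0]: acc=26 h=0 v=0
  t=2 PE[1][0]: acc=41 h=3 v=2
  t=3 PE[0][0]: acc=26 h=0 v=0
  t=3 PE[1][0]: acc=41 h=0 v=0

PE[1][0].acc = 41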